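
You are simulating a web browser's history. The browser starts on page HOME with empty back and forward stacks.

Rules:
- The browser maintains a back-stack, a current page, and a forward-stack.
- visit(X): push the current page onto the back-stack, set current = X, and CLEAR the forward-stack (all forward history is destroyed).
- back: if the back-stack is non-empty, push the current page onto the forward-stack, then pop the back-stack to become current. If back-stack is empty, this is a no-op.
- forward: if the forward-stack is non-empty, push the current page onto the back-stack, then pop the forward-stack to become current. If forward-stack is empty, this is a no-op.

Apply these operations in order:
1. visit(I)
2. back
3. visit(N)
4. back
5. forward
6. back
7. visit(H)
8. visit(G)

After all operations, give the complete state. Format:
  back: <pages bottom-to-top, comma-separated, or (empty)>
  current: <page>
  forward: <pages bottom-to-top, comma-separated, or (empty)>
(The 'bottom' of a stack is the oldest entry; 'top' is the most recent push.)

Answer: back: HOME,H
current: G
forward: (empty)

Derivation:
After 1 (visit(I)): cur=I back=1 fwd=0
After 2 (back): cur=HOME back=0 fwd=1
After 3 (visit(N)): cur=N back=1 fwd=0
After 4 (back): cur=HOME back=0 fwd=1
After 5 (forward): cur=N back=1 fwd=0
After 6 (back): cur=HOME back=0 fwd=1
After 7 (visit(H)): cur=H back=1 fwd=0
After 8 (visit(G)): cur=G back=2 fwd=0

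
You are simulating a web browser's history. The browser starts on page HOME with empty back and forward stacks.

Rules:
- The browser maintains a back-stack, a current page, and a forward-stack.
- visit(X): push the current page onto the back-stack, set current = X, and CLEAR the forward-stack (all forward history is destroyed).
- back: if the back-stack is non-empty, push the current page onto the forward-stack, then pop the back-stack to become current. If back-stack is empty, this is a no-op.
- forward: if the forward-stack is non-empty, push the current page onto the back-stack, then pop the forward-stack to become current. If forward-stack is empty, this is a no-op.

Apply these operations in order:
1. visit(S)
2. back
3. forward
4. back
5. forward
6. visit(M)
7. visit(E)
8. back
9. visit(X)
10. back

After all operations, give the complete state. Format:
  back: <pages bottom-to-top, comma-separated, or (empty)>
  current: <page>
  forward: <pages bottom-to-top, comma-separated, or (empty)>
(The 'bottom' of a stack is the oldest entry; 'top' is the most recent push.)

Answer: back: HOME,S
current: M
forward: X

Derivation:
After 1 (visit(S)): cur=S back=1 fwd=0
After 2 (back): cur=HOME back=0 fwd=1
After 3 (forward): cur=S back=1 fwd=0
After 4 (back): cur=HOME back=0 fwd=1
After 5 (forward): cur=S back=1 fwd=0
After 6 (visit(M)): cur=M back=2 fwd=0
After 7 (visit(E)): cur=E back=3 fwd=0
After 8 (back): cur=M back=2 fwd=1
After 9 (visit(X)): cur=X back=3 fwd=0
After 10 (back): cur=M back=2 fwd=1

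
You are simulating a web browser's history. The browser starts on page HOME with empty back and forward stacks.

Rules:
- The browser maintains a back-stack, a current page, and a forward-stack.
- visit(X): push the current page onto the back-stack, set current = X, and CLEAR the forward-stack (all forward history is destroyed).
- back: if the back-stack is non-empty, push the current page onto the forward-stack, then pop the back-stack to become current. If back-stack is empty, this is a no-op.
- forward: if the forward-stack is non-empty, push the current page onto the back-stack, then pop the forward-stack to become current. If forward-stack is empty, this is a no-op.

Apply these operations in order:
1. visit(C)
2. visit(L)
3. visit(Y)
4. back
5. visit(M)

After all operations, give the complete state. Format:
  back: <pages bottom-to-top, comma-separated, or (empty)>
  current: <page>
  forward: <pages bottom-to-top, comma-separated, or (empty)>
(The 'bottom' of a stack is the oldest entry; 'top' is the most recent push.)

Answer: back: HOME,C,L
current: M
forward: (empty)

Derivation:
After 1 (visit(C)): cur=C back=1 fwd=0
After 2 (visit(L)): cur=L back=2 fwd=0
After 3 (visit(Y)): cur=Y back=3 fwd=0
After 4 (back): cur=L back=2 fwd=1
After 5 (visit(M)): cur=M back=3 fwd=0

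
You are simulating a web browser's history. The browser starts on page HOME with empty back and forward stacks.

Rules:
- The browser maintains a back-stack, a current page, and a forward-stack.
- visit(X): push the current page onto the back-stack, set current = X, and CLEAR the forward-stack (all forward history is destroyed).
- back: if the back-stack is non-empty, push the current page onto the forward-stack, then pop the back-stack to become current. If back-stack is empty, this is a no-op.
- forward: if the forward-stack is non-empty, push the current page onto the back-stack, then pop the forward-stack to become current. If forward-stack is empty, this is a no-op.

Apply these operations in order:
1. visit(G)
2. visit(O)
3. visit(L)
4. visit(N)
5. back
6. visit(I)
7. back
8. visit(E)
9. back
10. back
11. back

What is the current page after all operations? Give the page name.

After 1 (visit(G)): cur=G back=1 fwd=0
After 2 (visit(O)): cur=O back=2 fwd=0
After 3 (visit(L)): cur=L back=3 fwd=0
After 4 (visit(N)): cur=N back=4 fwd=0
After 5 (back): cur=L back=3 fwd=1
After 6 (visit(I)): cur=I back=4 fwd=0
After 7 (back): cur=L back=3 fwd=1
After 8 (visit(E)): cur=E back=4 fwd=0
After 9 (back): cur=L back=3 fwd=1
After 10 (back): cur=O back=2 fwd=2
After 11 (back): cur=G back=1 fwd=3

Answer: G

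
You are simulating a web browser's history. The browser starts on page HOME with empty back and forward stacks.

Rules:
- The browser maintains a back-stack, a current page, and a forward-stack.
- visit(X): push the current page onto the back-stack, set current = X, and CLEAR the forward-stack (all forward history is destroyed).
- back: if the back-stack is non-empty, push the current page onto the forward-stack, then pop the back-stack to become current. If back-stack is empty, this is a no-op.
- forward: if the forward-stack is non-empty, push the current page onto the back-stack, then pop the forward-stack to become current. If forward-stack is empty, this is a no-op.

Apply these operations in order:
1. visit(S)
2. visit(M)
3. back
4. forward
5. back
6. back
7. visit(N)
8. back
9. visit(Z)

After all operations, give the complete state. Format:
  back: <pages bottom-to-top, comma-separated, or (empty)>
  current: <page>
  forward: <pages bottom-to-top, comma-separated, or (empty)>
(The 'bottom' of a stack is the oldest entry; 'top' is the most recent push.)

After 1 (visit(S)): cur=S back=1 fwd=0
After 2 (visit(M)): cur=M back=2 fwd=0
After 3 (back): cur=S back=1 fwd=1
After 4 (forward): cur=M back=2 fwd=0
After 5 (back): cur=S back=1 fwd=1
After 6 (back): cur=HOME back=0 fwd=2
After 7 (visit(N)): cur=N back=1 fwd=0
After 8 (back): cur=HOME back=0 fwd=1
After 9 (visit(Z)): cur=Z back=1 fwd=0

Answer: back: HOME
current: Z
forward: (empty)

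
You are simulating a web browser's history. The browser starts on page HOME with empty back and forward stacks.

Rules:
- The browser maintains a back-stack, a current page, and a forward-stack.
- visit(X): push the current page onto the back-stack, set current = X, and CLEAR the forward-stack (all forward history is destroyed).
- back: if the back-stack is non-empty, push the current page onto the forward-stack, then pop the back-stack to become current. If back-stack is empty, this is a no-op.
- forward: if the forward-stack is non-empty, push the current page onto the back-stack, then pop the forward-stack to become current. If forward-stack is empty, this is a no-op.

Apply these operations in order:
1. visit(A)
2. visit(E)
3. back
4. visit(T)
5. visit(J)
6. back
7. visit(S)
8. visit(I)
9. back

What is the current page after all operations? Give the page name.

Answer: S

Derivation:
After 1 (visit(A)): cur=A back=1 fwd=0
After 2 (visit(E)): cur=E back=2 fwd=0
After 3 (back): cur=A back=1 fwd=1
After 4 (visit(T)): cur=T back=2 fwd=0
After 5 (visit(J)): cur=J back=3 fwd=0
After 6 (back): cur=T back=2 fwd=1
After 7 (visit(S)): cur=S back=3 fwd=0
After 8 (visit(I)): cur=I back=4 fwd=0
After 9 (back): cur=S back=3 fwd=1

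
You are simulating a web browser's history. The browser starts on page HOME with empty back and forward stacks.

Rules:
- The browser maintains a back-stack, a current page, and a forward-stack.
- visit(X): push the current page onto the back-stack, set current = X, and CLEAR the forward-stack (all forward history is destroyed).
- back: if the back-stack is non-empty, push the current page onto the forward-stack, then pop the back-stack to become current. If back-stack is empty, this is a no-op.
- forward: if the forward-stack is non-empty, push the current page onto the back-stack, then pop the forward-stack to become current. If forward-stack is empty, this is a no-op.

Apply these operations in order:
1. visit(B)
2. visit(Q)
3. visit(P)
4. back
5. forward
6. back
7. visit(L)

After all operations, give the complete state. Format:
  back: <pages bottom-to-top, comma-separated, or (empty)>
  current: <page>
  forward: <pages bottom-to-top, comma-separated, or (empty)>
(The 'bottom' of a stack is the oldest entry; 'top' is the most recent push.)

Answer: back: HOME,B,Q
current: L
forward: (empty)

Derivation:
After 1 (visit(B)): cur=B back=1 fwd=0
After 2 (visit(Q)): cur=Q back=2 fwd=0
After 3 (visit(P)): cur=P back=3 fwd=0
After 4 (back): cur=Q back=2 fwd=1
After 5 (forward): cur=P back=3 fwd=0
After 6 (back): cur=Q back=2 fwd=1
After 7 (visit(L)): cur=L back=3 fwd=0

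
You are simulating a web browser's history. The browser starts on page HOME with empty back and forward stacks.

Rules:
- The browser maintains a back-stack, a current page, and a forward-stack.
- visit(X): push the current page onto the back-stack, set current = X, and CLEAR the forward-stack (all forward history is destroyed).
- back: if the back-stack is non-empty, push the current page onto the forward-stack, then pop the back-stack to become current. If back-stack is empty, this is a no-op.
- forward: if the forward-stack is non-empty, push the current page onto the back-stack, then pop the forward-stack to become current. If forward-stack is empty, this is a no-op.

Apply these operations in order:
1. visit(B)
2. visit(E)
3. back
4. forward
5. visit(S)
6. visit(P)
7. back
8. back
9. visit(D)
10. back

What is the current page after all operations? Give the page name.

After 1 (visit(B)): cur=B back=1 fwd=0
After 2 (visit(E)): cur=E back=2 fwd=0
After 3 (back): cur=B back=1 fwd=1
After 4 (forward): cur=E back=2 fwd=0
After 5 (visit(S)): cur=S back=3 fwd=0
After 6 (visit(P)): cur=P back=4 fwd=0
After 7 (back): cur=S back=3 fwd=1
After 8 (back): cur=E back=2 fwd=2
After 9 (visit(D)): cur=D back=3 fwd=0
After 10 (back): cur=E back=2 fwd=1

Answer: E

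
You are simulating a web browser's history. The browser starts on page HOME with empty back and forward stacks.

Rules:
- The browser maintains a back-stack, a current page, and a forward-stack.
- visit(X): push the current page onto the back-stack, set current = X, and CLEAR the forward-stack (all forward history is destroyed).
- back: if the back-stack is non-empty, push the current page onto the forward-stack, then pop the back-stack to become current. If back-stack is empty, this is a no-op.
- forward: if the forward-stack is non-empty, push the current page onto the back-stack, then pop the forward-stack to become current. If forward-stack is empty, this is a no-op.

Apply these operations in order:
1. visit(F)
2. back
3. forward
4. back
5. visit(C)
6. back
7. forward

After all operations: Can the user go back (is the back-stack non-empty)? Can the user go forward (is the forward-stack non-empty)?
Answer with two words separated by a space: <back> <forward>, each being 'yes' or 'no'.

After 1 (visit(F)): cur=F back=1 fwd=0
After 2 (back): cur=HOME back=0 fwd=1
After 3 (forward): cur=F back=1 fwd=0
After 4 (back): cur=HOME back=0 fwd=1
After 5 (visit(C)): cur=C back=1 fwd=0
After 6 (back): cur=HOME back=0 fwd=1
After 7 (forward): cur=C back=1 fwd=0

Answer: yes no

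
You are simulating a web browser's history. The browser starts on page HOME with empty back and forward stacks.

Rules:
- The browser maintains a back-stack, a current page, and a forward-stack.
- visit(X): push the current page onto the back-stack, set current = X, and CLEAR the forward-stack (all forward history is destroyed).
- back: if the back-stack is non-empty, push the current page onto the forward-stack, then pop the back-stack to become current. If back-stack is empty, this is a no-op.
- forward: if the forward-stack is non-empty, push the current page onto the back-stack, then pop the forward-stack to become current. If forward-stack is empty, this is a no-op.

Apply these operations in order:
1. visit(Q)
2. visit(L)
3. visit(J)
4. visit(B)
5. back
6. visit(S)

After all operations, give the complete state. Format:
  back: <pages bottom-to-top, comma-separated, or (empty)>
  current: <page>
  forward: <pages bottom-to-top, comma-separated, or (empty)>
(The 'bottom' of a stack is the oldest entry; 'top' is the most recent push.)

Answer: back: HOME,Q,L,J
current: S
forward: (empty)

Derivation:
After 1 (visit(Q)): cur=Q back=1 fwd=0
After 2 (visit(L)): cur=L back=2 fwd=0
After 3 (visit(J)): cur=J back=3 fwd=0
After 4 (visit(B)): cur=B back=4 fwd=0
After 5 (back): cur=J back=3 fwd=1
After 6 (visit(S)): cur=S back=4 fwd=0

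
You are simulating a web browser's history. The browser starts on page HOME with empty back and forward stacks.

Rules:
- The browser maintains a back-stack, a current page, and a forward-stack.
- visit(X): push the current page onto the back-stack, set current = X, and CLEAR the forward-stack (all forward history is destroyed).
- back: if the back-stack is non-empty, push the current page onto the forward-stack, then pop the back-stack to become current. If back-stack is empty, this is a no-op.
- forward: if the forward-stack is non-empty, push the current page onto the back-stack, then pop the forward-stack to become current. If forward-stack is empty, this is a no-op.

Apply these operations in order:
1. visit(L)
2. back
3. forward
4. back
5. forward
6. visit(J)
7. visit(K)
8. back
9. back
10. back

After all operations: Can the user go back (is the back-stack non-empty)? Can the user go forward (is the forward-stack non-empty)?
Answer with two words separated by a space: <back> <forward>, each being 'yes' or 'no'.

After 1 (visit(L)): cur=L back=1 fwd=0
After 2 (back): cur=HOME back=0 fwd=1
After 3 (forward): cur=L back=1 fwd=0
After 4 (back): cur=HOME back=0 fwd=1
After 5 (forward): cur=L back=1 fwd=0
After 6 (visit(J)): cur=J back=2 fwd=0
After 7 (visit(K)): cur=K back=3 fwd=0
After 8 (back): cur=J back=2 fwd=1
After 9 (back): cur=L back=1 fwd=2
After 10 (back): cur=HOME back=0 fwd=3

Answer: no yes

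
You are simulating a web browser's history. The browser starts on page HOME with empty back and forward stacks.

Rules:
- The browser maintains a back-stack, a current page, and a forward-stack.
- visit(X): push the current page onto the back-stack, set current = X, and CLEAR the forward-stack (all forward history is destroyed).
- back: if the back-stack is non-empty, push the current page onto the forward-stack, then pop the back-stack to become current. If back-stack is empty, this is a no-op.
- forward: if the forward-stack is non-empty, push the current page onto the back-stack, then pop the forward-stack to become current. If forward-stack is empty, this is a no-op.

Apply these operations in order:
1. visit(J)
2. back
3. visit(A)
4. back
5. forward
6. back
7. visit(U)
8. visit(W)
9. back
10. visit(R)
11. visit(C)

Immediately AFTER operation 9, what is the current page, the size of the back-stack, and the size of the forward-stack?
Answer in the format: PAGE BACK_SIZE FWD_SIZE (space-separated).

After 1 (visit(J)): cur=J back=1 fwd=0
After 2 (back): cur=HOME back=0 fwd=1
After 3 (visit(A)): cur=A back=1 fwd=0
After 4 (back): cur=HOME back=0 fwd=1
After 5 (forward): cur=A back=1 fwd=0
After 6 (back): cur=HOME back=0 fwd=1
After 7 (visit(U)): cur=U back=1 fwd=0
After 8 (visit(W)): cur=W back=2 fwd=0
After 9 (back): cur=U back=1 fwd=1

U 1 1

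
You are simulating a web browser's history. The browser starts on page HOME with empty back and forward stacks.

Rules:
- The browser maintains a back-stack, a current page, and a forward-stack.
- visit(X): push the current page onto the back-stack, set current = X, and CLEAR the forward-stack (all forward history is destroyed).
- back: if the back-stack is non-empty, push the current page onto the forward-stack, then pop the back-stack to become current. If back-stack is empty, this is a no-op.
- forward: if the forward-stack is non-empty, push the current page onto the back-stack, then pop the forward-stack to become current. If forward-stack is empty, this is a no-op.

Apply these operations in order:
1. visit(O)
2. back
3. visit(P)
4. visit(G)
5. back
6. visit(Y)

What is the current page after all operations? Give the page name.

Answer: Y

Derivation:
After 1 (visit(O)): cur=O back=1 fwd=0
After 2 (back): cur=HOME back=0 fwd=1
After 3 (visit(P)): cur=P back=1 fwd=0
After 4 (visit(G)): cur=G back=2 fwd=0
After 5 (back): cur=P back=1 fwd=1
After 6 (visit(Y)): cur=Y back=2 fwd=0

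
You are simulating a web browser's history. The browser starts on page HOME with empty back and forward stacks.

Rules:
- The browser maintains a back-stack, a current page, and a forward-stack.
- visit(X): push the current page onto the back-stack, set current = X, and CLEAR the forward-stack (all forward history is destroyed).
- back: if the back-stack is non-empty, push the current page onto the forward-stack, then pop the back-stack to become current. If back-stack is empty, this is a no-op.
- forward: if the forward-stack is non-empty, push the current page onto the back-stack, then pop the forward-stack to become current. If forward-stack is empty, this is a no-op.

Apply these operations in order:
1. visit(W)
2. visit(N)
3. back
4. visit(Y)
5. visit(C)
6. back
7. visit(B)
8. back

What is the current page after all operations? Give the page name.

Answer: Y

Derivation:
After 1 (visit(W)): cur=W back=1 fwd=0
After 2 (visit(N)): cur=N back=2 fwd=0
After 3 (back): cur=W back=1 fwd=1
After 4 (visit(Y)): cur=Y back=2 fwd=0
After 5 (visit(C)): cur=C back=3 fwd=0
After 6 (back): cur=Y back=2 fwd=1
After 7 (visit(B)): cur=B back=3 fwd=0
After 8 (back): cur=Y back=2 fwd=1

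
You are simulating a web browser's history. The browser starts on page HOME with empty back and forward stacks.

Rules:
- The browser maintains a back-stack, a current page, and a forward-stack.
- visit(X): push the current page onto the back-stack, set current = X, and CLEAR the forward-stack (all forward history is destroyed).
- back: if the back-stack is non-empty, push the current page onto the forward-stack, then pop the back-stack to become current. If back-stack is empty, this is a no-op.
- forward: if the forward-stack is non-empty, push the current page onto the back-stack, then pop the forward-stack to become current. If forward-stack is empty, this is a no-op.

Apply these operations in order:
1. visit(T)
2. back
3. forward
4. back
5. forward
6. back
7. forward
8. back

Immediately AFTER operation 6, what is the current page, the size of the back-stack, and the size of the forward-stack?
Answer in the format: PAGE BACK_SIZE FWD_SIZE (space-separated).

After 1 (visit(T)): cur=T back=1 fwd=0
After 2 (back): cur=HOME back=0 fwd=1
After 3 (forward): cur=T back=1 fwd=0
After 4 (back): cur=HOME back=0 fwd=1
After 5 (forward): cur=T back=1 fwd=0
After 6 (back): cur=HOME back=0 fwd=1

HOME 0 1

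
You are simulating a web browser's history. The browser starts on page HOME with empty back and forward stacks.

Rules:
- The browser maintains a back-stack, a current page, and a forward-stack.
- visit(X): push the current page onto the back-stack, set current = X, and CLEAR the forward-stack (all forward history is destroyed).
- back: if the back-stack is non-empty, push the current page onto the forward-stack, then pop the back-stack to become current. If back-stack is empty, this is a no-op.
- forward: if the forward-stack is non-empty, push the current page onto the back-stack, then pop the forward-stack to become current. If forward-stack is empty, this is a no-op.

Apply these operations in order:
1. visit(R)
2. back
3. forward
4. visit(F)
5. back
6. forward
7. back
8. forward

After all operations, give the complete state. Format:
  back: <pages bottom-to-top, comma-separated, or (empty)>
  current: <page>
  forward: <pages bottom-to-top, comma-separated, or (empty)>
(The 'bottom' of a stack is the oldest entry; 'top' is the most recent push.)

Answer: back: HOME,R
current: F
forward: (empty)

Derivation:
After 1 (visit(R)): cur=R back=1 fwd=0
After 2 (back): cur=HOME back=0 fwd=1
After 3 (forward): cur=R back=1 fwd=0
After 4 (visit(F)): cur=F back=2 fwd=0
After 5 (back): cur=R back=1 fwd=1
After 6 (forward): cur=F back=2 fwd=0
After 7 (back): cur=R back=1 fwd=1
After 8 (forward): cur=F back=2 fwd=0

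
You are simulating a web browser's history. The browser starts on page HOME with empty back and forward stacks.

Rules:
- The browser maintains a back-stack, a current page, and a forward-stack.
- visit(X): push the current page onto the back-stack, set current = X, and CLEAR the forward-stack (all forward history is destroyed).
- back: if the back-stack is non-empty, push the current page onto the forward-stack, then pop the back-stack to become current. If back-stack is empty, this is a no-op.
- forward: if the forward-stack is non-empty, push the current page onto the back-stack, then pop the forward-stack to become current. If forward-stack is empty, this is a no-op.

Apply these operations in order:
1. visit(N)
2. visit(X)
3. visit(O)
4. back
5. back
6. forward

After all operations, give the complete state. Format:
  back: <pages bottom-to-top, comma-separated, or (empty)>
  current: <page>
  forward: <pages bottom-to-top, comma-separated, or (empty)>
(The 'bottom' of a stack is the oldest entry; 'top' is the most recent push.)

Answer: back: HOME,N
current: X
forward: O

Derivation:
After 1 (visit(N)): cur=N back=1 fwd=0
After 2 (visit(X)): cur=X back=2 fwd=0
After 3 (visit(O)): cur=O back=3 fwd=0
After 4 (back): cur=X back=2 fwd=1
After 5 (back): cur=N back=1 fwd=2
After 6 (forward): cur=X back=2 fwd=1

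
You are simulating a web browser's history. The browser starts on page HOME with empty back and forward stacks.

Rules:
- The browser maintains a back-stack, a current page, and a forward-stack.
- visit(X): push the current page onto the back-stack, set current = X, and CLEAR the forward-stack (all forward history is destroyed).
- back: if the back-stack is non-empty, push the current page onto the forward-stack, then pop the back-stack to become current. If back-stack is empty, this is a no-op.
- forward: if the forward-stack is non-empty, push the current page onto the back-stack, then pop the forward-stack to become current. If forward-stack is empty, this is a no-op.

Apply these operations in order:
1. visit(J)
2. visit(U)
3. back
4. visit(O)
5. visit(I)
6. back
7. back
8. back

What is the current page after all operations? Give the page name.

After 1 (visit(J)): cur=J back=1 fwd=0
After 2 (visit(U)): cur=U back=2 fwd=0
After 3 (back): cur=J back=1 fwd=1
After 4 (visit(O)): cur=O back=2 fwd=0
After 5 (visit(I)): cur=I back=3 fwd=0
After 6 (back): cur=O back=2 fwd=1
After 7 (back): cur=J back=1 fwd=2
After 8 (back): cur=HOME back=0 fwd=3

Answer: HOME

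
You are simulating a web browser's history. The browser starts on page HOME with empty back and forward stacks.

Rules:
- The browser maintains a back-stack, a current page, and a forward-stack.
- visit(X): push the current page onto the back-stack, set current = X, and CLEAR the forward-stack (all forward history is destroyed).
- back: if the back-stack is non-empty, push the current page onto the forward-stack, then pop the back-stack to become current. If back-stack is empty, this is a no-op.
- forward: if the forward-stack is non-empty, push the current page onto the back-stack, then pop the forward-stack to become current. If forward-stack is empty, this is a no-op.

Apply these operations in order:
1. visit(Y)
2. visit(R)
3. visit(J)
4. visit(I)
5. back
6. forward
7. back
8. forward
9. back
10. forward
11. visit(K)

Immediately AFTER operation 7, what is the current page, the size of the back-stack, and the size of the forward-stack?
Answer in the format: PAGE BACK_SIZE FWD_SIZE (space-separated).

After 1 (visit(Y)): cur=Y back=1 fwd=0
After 2 (visit(R)): cur=R back=2 fwd=0
After 3 (visit(J)): cur=J back=3 fwd=0
After 4 (visit(I)): cur=I back=4 fwd=0
After 5 (back): cur=J back=3 fwd=1
After 6 (forward): cur=I back=4 fwd=0
After 7 (back): cur=J back=3 fwd=1

J 3 1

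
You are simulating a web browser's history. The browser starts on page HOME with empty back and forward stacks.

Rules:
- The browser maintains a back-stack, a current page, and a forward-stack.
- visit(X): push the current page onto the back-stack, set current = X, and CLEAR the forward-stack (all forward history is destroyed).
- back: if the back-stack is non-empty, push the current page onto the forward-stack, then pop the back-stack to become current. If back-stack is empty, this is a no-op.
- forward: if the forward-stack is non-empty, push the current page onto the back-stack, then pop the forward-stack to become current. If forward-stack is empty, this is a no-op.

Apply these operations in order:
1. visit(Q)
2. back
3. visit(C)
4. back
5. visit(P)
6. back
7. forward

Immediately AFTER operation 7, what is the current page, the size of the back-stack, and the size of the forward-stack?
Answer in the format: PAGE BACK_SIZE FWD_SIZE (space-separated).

After 1 (visit(Q)): cur=Q back=1 fwd=0
After 2 (back): cur=HOME back=0 fwd=1
After 3 (visit(C)): cur=C back=1 fwd=0
After 4 (back): cur=HOME back=0 fwd=1
After 5 (visit(P)): cur=P back=1 fwd=0
After 6 (back): cur=HOME back=0 fwd=1
After 7 (forward): cur=P back=1 fwd=0

P 1 0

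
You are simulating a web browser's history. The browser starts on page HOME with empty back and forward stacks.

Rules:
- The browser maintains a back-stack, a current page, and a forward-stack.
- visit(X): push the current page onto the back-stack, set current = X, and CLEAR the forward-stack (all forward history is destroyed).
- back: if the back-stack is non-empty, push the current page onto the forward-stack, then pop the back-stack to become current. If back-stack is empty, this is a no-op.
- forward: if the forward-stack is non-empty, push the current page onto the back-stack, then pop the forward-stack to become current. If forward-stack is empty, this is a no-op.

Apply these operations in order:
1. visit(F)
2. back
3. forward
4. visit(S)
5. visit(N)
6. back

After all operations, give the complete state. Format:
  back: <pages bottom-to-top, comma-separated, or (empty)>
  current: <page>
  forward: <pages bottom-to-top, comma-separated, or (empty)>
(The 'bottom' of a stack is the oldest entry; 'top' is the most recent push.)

Answer: back: HOME,F
current: S
forward: N

Derivation:
After 1 (visit(F)): cur=F back=1 fwd=0
After 2 (back): cur=HOME back=0 fwd=1
After 3 (forward): cur=F back=1 fwd=0
After 4 (visit(S)): cur=S back=2 fwd=0
After 5 (visit(N)): cur=N back=3 fwd=0
After 6 (back): cur=S back=2 fwd=1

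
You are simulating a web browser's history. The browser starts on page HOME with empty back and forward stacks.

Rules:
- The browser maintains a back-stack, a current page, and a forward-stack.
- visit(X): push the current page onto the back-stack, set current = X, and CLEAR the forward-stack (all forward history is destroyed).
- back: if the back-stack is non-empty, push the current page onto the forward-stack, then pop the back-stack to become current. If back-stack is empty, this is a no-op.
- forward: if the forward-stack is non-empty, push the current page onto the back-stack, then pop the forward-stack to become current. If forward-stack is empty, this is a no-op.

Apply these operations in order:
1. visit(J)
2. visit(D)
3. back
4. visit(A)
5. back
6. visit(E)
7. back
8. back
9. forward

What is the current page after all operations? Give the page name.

After 1 (visit(J)): cur=J back=1 fwd=0
After 2 (visit(D)): cur=D back=2 fwd=0
After 3 (back): cur=J back=1 fwd=1
After 4 (visit(A)): cur=A back=2 fwd=0
After 5 (back): cur=J back=1 fwd=1
After 6 (visit(E)): cur=E back=2 fwd=0
After 7 (back): cur=J back=1 fwd=1
After 8 (back): cur=HOME back=0 fwd=2
After 9 (forward): cur=J back=1 fwd=1

Answer: J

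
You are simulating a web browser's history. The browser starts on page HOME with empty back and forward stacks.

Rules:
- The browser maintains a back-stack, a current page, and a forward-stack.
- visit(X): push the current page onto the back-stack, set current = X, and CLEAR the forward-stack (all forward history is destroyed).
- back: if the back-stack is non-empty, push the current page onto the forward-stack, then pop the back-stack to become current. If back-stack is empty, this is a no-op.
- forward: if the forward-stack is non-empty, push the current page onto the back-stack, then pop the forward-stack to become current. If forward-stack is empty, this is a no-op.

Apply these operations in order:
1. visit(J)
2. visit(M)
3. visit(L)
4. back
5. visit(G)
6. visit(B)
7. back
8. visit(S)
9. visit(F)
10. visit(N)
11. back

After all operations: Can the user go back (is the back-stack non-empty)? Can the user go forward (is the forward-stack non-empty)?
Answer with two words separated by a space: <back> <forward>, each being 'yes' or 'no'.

After 1 (visit(J)): cur=J back=1 fwd=0
After 2 (visit(M)): cur=M back=2 fwd=0
After 3 (visit(L)): cur=L back=3 fwd=0
After 4 (back): cur=M back=2 fwd=1
After 5 (visit(G)): cur=G back=3 fwd=0
After 6 (visit(B)): cur=B back=4 fwd=0
After 7 (back): cur=G back=3 fwd=1
After 8 (visit(S)): cur=S back=4 fwd=0
After 9 (visit(F)): cur=F back=5 fwd=0
After 10 (visit(N)): cur=N back=6 fwd=0
After 11 (back): cur=F back=5 fwd=1

Answer: yes yes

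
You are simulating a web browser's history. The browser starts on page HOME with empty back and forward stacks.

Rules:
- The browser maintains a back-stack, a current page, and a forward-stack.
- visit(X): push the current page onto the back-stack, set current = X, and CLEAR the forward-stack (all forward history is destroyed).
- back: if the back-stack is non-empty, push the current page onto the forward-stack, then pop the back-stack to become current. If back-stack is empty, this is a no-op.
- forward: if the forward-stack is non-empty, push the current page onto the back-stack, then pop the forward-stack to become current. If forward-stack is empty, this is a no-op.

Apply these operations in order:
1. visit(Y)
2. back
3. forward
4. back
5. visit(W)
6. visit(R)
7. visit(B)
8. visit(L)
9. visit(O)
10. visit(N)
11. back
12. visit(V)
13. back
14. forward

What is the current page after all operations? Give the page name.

Answer: V

Derivation:
After 1 (visit(Y)): cur=Y back=1 fwd=0
After 2 (back): cur=HOME back=0 fwd=1
After 3 (forward): cur=Y back=1 fwd=0
After 4 (back): cur=HOME back=0 fwd=1
After 5 (visit(W)): cur=W back=1 fwd=0
After 6 (visit(R)): cur=R back=2 fwd=0
After 7 (visit(B)): cur=B back=3 fwd=0
After 8 (visit(L)): cur=L back=4 fwd=0
After 9 (visit(O)): cur=O back=5 fwd=0
After 10 (visit(N)): cur=N back=6 fwd=0
After 11 (back): cur=O back=5 fwd=1
After 12 (visit(V)): cur=V back=6 fwd=0
After 13 (back): cur=O back=5 fwd=1
After 14 (forward): cur=V back=6 fwd=0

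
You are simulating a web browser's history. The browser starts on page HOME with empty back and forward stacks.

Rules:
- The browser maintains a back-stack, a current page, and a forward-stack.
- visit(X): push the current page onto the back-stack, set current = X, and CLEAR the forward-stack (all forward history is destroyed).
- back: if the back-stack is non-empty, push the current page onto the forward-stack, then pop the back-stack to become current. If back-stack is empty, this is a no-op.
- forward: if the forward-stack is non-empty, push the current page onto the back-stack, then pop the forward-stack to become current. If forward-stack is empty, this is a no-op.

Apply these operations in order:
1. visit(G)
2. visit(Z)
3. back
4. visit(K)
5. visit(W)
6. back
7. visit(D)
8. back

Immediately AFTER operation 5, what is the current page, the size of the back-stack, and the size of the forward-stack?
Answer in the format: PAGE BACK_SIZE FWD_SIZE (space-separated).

After 1 (visit(G)): cur=G back=1 fwd=0
After 2 (visit(Z)): cur=Z back=2 fwd=0
After 3 (back): cur=G back=1 fwd=1
After 4 (visit(K)): cur=K back=2 fwd=0
After 5 (visit(W)): cur=W back=3 fwd=0

W 3 0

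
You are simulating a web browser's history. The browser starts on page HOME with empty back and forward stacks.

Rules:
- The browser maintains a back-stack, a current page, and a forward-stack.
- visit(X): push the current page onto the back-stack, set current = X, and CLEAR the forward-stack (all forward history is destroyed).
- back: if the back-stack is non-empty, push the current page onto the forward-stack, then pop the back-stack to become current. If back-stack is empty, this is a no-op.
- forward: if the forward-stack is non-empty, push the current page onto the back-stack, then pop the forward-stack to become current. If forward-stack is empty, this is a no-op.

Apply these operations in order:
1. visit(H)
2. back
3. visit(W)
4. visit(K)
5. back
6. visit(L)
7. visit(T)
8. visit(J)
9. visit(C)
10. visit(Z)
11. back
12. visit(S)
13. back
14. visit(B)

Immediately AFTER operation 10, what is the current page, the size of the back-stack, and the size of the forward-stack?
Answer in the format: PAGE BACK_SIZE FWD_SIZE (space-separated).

After 1 (visit(H)): cur=H back=1 fwd=0
After 2 (back): cur=HOME back=0 fwd=1
After 3 (visit(W)): cur=W back=1 fwd=0
After 4 (visit(K)): cur=K back=2 fwd=0
After 5 (back): cur=W back=1 fwd=1
After 6 (visit(L)): cur=L back=2 fwd=0
After 7 (visit(T)): cur=T back=3 fwd=0
After 8 (visit(J)): cur=J back=4 fwd=0
After 9 (visit(C)): cur=C back=5 fwd=0
After 10 (visit(Z)): cur=Z back=6 fwd=0

Z 6 0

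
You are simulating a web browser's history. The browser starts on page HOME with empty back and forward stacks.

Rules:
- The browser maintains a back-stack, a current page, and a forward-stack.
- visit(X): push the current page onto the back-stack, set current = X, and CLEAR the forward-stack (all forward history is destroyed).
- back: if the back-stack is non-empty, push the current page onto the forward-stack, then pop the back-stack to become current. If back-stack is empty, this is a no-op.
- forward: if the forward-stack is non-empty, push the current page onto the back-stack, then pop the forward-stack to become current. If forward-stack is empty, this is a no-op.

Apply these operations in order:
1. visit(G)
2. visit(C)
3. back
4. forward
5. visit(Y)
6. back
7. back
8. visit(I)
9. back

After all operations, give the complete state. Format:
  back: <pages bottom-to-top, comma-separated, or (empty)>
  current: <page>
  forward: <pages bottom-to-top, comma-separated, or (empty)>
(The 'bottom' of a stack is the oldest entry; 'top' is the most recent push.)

After 1 (visit(G)): cur=G back=1 fwd=0
After 2 (visit(C)): cur=C back=2 fwd=0
After 3 (back): cur=G back=1 fwd=1
After 4 (forward): cur=C back=2 fwd=0
After 5 (visit(Y)): cur=Y back=3 fwd=0
After 6 (back): cur=C back=2 fwd=1
After 7 (back): cur=G back=1 fwd=2
After 8 (visit(I)): cur=I back=2 fwd=0
After 9 (back): cur=G back=1 fwd=1

Answer: back: HOME
current: G
forward: I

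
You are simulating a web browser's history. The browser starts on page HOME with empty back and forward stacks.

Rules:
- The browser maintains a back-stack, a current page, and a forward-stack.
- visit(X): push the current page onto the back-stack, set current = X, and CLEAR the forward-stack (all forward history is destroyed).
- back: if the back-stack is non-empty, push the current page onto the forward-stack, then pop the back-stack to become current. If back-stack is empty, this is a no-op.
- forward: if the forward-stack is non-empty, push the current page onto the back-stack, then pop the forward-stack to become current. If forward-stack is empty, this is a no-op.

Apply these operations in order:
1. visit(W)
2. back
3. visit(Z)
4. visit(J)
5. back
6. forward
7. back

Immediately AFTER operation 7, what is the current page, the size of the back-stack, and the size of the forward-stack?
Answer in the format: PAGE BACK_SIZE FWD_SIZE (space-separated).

After 1 (visit(W)): cur=W back=1 fwd=0
After 2 (back): cur=HOME back=0 fwd=1
After 3 (visit(Z)): cur=Z back=1 fwd=0
After 4 (visit(J)): cur=J back=2 fwd=0
After 5 (back): cur=Z back=1 fwd=1
After 6 (forward): cur=J back=2 fwd=0
After 7 (back): cur=Z back=1 fwd=1

Z 1 1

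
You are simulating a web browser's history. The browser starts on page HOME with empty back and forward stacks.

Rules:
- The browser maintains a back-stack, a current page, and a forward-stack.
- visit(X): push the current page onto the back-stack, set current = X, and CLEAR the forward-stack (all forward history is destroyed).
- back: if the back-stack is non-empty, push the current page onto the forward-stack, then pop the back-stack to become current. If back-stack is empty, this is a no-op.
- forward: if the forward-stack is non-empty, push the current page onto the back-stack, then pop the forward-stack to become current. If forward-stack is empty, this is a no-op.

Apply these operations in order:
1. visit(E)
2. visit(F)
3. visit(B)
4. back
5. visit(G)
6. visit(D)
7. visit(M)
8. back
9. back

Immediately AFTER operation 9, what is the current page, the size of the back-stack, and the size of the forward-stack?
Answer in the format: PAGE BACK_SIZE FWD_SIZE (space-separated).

After 1 (visit(E)): cur=E back=1 fwd=0
After 2 (visit(F)): cur=F back=2 fwd=0
After 3 (visit(B)): cur=B back=3 fwd=0
After 4 (back): cur=F back=2 fwd=1
After 5 (visit(G)): cur=G back=3 fwd=0
After 6 (visit(D)): cur=D back=4 fwd=0
After 7 (visit(M)): cur=M back=5 fwd=0
After 8 (back): cur=D back=4 fwd=1
After 9 (back): cur=G back=3 fwd=2

G 3 2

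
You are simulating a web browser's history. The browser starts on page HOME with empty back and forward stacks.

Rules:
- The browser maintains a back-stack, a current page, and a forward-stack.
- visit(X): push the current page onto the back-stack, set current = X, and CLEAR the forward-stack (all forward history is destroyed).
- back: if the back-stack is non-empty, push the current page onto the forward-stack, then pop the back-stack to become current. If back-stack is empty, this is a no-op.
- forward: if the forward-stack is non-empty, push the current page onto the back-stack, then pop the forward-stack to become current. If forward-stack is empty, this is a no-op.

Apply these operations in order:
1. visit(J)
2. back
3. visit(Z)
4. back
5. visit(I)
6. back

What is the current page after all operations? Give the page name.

Answer: HOME

Derivation:
After 1 (visit(J)): cur=J back=1 fwd=0
After 2 (back): cur=HOME back=0 fwd=1
After 3 (visit(Z)): cur=Z back=1 fwd=0
After 4 (back): cur=HOME back=0 fwd=1
After 5 (visit(I)): cur=I back=1 fwd=0
After 6 (back): cur=HOME back=0 fwd=1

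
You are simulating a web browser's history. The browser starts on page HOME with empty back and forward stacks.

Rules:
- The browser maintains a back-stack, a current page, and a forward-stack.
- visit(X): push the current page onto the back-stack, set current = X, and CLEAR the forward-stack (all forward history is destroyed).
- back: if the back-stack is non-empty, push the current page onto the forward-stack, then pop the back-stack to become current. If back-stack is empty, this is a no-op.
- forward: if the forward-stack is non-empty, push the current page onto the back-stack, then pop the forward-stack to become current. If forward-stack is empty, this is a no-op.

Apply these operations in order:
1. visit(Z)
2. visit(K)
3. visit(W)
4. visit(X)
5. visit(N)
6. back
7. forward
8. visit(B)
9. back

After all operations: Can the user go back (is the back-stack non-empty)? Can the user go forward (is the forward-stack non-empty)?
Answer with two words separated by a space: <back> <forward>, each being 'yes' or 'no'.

Answer: yes yes

Derivation:
After 1 (visit(Z)): cur=Z back=1 fwd=0
After 2 (visit(K)): cur=K back=2 fwd=0
After 3 (visit(W)): cur=W back=3 fwd=0
After 4 (visit(X)): cur=X back=4 fwd=0
After 5 (visit(N)): cur=N back=5 fwd=0
After 6 (back): cur=X back=4 fwd=1
After 7 (forward): cur=N back=5 fwd=0
After 8 (visit(B)): cur=B back=6 fwd=0
After 9 (back): cur=N back=5 fwd=1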